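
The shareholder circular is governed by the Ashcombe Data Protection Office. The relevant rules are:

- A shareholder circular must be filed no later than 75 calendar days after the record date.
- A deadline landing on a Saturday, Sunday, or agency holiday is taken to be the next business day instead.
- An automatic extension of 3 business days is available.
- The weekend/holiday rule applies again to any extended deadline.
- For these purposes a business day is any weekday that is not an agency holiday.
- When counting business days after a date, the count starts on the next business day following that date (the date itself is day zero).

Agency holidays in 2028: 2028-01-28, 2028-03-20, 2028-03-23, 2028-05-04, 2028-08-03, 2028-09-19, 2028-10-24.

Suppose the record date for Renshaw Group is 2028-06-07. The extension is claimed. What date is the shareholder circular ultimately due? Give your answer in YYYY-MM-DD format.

2028-08-24

75 calendar days after 2028-06-07 is 2028-08-21.
2028-08-21 (Monday) is already a business day.
Counting 3 further business days from 2028-08-21 reaches 2028-08-24.
2028-08-24 falls on a Thursday, which is a business day, so no adjustment is needed.
Final deadline: 2028-08-24.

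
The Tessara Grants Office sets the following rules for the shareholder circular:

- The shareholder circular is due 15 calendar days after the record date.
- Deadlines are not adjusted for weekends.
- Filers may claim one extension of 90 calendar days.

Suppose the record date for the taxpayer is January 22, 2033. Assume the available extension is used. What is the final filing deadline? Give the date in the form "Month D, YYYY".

From January 22, 2033, 15 calendar days later is February 6, 2033.
February 6, 2033 falls on a Sunday. The rules make no weekend/holiday allowance, so it remains February 6, 2033.
Add the 90 calendar-day extension to February 6, 2033: May 7, 2033.
No adjustment is made for weekends or holidays, so May 7, 2033 stands.
Deadline: May 7, 2033.

May 7, 2033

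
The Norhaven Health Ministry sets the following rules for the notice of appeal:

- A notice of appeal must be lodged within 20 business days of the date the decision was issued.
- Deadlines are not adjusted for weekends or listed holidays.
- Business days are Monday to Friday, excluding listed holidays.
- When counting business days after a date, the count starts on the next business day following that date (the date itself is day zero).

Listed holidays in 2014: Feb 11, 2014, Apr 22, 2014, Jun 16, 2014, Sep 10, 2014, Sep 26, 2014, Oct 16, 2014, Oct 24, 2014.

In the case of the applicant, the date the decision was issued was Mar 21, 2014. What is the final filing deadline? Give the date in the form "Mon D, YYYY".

20 business days after Mar 21, 2014, excluding weekends and holidays, is Apr 18, 2014.
No adjustment is made for weekends or holidays, so Apr 18, 2014 stands.
So the filing is due Apr 18, 2014.

Apr 18, 2014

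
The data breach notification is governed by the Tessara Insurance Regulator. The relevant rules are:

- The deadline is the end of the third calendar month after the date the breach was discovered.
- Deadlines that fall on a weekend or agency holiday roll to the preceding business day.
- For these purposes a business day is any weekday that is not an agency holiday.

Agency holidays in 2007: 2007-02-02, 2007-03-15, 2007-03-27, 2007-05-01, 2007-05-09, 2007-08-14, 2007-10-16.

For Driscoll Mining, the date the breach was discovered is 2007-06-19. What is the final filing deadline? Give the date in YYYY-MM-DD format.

3 months after 2007-06-19 is September 2007; that month ends on 2007-09-30.
2007-09-30 falls on a Sunday. Rolling to the preceding business day gives 2007-09-28, a Friday.
Final deadline: 2007-09-28.

2007-09-28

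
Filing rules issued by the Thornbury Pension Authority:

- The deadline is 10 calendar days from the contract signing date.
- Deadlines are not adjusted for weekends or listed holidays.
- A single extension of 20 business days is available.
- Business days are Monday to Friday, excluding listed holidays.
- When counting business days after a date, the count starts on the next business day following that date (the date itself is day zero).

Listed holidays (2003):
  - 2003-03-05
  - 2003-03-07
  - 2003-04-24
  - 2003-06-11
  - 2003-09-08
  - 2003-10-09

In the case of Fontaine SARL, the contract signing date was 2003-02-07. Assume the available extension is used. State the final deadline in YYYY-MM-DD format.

10 calendar days after 2003-02-07 is 2003-02-17.
No adjustment is made for weekends or holidays, so 2003-02-17 stands.
The 20-business-day extension runs from 2003-02-17 to 2003-03-19.
2003-03-19 falls on a Wednesday. The rules make no weekend/holiday allowance, so it remains 2003-03-19.
Final deadline: 2003-03-19.

2003-03-19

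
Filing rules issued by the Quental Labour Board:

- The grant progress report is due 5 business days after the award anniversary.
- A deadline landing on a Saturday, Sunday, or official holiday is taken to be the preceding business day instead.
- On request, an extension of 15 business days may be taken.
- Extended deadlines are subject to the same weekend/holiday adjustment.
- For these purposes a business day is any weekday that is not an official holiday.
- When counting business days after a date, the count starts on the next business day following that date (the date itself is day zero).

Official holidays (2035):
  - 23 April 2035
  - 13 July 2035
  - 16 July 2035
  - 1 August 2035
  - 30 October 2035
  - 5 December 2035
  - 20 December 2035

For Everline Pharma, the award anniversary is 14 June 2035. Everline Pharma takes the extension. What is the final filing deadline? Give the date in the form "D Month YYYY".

12 July 2035

5 business days after 14 June 2035, excluding weekends and holidays, is 21 June 2035.
Since 21 June 2035 is a Thursday and not a holiday, the date is unchanged.
Applying the 15-business-day extension: 15 business days after 21 June 2035 is 12 July 2035.
12 July 2035 is a Thursday and not a listed holiday, so it stands.
Final deadline: 12 July 2035.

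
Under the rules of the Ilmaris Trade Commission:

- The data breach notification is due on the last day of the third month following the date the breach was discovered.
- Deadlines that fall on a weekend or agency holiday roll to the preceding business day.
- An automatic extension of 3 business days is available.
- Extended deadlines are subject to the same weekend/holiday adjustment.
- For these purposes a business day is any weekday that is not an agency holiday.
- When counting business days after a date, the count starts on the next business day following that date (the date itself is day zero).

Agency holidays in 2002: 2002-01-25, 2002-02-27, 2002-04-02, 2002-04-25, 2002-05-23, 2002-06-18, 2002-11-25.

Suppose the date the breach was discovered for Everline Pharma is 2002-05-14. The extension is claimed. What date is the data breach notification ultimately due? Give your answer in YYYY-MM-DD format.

The third month after 2002-05-14 is August 2002, whose last day is 2002-08-31.
2002-08-31 is a Saturday, so it moves to the preceding business day, 2002-08-30 (Friday).
Counting 3 further business days from 2002-08-30 reaches 2002-09-04.
2002-09-04 (Wednesday) is already a business day.
Final deadline: 2002-09-04.

2002-09-04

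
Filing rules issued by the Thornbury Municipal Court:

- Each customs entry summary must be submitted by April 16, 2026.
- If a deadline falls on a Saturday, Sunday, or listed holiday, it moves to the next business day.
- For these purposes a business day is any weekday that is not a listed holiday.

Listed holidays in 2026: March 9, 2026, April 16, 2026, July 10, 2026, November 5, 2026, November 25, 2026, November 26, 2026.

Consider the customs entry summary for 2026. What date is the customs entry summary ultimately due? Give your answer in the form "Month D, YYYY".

Start from the fixed due date, April 16, 2026.
April 16, 2026 is a listed holiday; the next business day is April 17, 2026 (Friday).
Deadline: April 17, 2026.

April 17, 2026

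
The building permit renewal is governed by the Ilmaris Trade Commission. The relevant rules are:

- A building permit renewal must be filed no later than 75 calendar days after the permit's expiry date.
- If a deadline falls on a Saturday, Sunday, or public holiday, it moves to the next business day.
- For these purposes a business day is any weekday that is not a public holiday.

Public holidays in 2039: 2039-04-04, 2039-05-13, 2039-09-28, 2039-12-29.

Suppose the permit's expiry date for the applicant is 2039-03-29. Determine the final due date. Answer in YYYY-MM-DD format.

Trigger date 2039-03-29 + 75 calendar days = 2039-06-12.
2039-06-12 is a Sunday; the next business day is 2039-06-13 (Monday).
So the filing is due 2039-06-13.

2039-06-13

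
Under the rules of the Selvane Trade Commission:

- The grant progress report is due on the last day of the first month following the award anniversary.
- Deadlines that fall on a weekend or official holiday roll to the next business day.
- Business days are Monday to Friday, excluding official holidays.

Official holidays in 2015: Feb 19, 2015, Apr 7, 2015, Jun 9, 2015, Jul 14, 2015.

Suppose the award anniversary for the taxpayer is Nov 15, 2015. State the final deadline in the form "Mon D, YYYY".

1 month after Nov 15, 2015 is December 2015; that month ends on Dec 31, 2015.
Dec 31, 2015 (Thursday) is already a business day.
Final deadline: Dec 31, 2015.

Dec 31, 2015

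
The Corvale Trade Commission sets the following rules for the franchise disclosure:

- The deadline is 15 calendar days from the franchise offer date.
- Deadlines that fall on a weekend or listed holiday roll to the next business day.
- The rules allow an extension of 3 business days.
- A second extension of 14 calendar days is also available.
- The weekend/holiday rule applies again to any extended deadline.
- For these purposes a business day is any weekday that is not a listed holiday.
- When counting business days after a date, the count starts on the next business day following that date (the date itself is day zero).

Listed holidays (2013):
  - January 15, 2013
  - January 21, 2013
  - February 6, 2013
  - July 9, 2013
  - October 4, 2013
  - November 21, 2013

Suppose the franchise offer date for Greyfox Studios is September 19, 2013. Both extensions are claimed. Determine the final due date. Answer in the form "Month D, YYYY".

October 24, 2013

15 calendar days after September 19, 2013 is October 4, 2013.
October 4, 2013 is a listed holiday, so it moves to the next business day, October 7, 2013 (Monday).
Counting 3 further business days from October 7, 2013 reaches October 10, 2013.
October 10, 2013 falls on a Thursday, which is a business day, so no adjustment is needed.
Applying the 14-calendar-day extension: October 10, 2013 + 14 days = October 24, 2013.
October 24, 2013 (Thursday) is already a business day.
Final deadline: October 24, 2013.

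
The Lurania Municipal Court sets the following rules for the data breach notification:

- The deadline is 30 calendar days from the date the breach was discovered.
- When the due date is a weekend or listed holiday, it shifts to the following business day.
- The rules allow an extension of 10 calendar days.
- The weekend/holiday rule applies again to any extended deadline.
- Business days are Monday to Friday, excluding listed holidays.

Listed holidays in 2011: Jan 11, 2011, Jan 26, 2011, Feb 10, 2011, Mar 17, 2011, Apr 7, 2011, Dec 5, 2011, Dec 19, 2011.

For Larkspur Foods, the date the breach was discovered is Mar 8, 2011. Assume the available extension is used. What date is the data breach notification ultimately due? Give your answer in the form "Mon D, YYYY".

From Mar 8, 2011, 30 calendar days later is Apr 7, 2011.
Apr 7, 2011 is a listed holiday, so it moves to the next business day, Apr 8, 2011 (Friday).
Applying the 10-calendar-day extension: Apr 8, 2011 + 10 days = Apr 18, 2011.
Since Apr 18, 2011 is a Monday and not a holiday, the date is unchanged.
The final due date is Apr 18, 2011.

Apr 18, 2011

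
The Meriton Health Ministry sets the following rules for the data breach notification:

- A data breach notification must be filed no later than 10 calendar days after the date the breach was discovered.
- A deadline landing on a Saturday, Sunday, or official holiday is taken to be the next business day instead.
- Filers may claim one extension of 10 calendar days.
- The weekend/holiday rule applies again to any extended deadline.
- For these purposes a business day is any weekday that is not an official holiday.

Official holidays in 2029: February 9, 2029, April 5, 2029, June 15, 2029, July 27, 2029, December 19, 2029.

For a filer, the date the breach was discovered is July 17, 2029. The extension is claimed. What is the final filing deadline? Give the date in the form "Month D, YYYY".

Trigger date July 17, 2029 + 10 calendar days = July 27, 2029.
July 27, 2029 falls on a listed holiday. Rolling to the next business day gives July 30, 2029, a Monday.
With the 10-day extension, July 30, 2029 becomes August 9, 2029.
August 9, 2029 is a Thursday and not a listed holiday, so it stands.
Deadline: August 9, 2029.

August 9, 2029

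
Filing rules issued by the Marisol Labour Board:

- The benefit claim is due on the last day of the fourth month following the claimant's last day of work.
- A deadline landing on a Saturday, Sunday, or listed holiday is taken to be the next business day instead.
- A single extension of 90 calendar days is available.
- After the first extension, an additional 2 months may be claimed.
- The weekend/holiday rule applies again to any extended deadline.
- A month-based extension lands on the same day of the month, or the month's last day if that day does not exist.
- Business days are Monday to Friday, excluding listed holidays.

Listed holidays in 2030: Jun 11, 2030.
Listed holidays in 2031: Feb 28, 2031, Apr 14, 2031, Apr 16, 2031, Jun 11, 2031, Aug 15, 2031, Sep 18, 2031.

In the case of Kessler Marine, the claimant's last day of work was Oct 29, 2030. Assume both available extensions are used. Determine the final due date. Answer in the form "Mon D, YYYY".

4 months after Oct 29, 2030 is February 2031; that month ends on Feb 28, 2031.
Feb 28, 2031 falls on a listed holiday. Rolling to the next business day gives Mar 3, 2031, a Monday.
The 90-calendar-day extension moves the deadline from Mar 3, 2031 to Jun 1, 2031.
Jun 1, 2031 falls on a Sunday. Rolling to the next business day gives Jun 2, 2031, a Monday.
Add 2 months to Jun 2, 2031: Aug 2, 2031.
Because Aug 2, 2031 is a Saturday, the deadline becomes Aug 4, 2031 (Monday).
Final deadline: Aug 4, 2031.

Aug 4, 2031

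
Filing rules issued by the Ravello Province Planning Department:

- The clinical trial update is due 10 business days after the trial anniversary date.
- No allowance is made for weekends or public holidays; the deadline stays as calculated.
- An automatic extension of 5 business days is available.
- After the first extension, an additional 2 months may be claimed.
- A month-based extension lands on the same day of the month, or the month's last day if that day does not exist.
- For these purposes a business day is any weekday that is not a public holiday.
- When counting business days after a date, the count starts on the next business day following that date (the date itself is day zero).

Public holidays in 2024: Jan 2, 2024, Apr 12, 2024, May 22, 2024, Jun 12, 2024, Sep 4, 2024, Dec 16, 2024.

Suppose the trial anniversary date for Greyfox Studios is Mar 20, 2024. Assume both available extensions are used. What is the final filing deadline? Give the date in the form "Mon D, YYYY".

Counting 10 business days after Mar 20, 2024 (skipping weekends and listed holidays) reaches Apr 3, 2024.
Apr 3, 2024 falls on a Wednesday. The rules make no weekend/holiday allowance, so it remains Apr 3, 2024.
Applying the 5-business-day extension: 5 business days after Apr 3, 2024 is Apr 10, 2024.
No adjustment is made for weekends or holidays, so Apr 10, 2024 stands.
The 2 months extension carries Apr 10, 2024 to Jun 10, 2024.
No adjustment is made for weekends or holidays, so Jun 10, 2024 stands.
Deadline: Jun 10, 2024.

Jun 10, 2024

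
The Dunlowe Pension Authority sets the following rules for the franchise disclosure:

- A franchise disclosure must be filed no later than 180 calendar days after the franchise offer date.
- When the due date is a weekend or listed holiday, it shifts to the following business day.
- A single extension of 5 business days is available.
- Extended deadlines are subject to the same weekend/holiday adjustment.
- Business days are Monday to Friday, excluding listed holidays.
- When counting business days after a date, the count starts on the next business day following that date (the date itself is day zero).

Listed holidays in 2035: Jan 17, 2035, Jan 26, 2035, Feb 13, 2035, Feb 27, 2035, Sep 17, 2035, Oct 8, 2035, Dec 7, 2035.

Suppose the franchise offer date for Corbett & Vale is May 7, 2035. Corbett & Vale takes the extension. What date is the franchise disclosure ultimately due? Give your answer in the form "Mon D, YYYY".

Nov 12, 2035

180 calendar days after May 7, 2035 is Nov 3, 2035.
Nov 3, 2035 is a Saturday, so it moves to the next business day, Nov 5, 2035 (Monday).
The 5-business-day extension runs from Nov 5, 2035 to Nov 12, 2035.
Since Nov 12, 2035 is a Monday and not a holiday, the date is unchanged.
So the filing is due Nov 12, 2035.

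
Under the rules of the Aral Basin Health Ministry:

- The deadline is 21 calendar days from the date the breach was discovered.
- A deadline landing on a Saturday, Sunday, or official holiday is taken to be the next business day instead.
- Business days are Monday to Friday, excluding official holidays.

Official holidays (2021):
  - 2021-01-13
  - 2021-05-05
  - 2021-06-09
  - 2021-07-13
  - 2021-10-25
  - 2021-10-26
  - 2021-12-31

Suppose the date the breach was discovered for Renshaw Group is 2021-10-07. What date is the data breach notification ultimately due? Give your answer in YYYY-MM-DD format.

Adding 21 calendar days to 2021-10-07 gives 2021-10-28.
2021-10-28 (Thursday) is already a business day.
So the filing is due 2021-10-28.

2021-10-28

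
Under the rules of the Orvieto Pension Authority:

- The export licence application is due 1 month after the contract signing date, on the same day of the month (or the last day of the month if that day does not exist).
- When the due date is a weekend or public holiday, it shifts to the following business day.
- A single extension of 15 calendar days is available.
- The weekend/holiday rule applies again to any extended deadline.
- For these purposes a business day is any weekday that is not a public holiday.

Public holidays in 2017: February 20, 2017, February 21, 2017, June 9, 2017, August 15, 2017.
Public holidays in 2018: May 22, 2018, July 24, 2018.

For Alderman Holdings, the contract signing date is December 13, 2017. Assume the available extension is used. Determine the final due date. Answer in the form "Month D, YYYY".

1 month after December 13, 2017, on the same day of the month, is January 13, 2018.
Because January 13, 2018 is a Saturday, the deadline becomes January 15, 2018 (Monday).
The 15-calendar-day extension moves the deadline from January 15, 2018 to January 30, 2018.
Since January 30, 2018 is a Tuesday and not a holiday, the date is unchanged.
The final due date is January 30, 2018.

January 30, 2018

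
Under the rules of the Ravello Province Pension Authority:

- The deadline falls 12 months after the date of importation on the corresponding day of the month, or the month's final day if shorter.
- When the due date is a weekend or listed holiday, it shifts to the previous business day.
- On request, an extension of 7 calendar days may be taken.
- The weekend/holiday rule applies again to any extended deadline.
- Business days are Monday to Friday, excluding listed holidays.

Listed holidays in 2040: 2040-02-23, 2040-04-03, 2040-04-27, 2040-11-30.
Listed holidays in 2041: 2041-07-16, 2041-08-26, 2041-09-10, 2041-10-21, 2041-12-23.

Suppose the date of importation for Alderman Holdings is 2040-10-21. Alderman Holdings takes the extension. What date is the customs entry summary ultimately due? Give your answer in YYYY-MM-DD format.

12 months after 2040-10-21, on the same day of the month, is 2041-10-21.
2041-10-21 falls on a listed holiday. Rolling to the preceding business day gives 2041-10-18, a Friday.
The 7-calendar-day extension moves the deadline from 2041-10-18 to 2041-10-25.
2041-10-25 is a Friday and not a listed holiday, so it stands.
Deadline: 2041-10-25.

2041-10-25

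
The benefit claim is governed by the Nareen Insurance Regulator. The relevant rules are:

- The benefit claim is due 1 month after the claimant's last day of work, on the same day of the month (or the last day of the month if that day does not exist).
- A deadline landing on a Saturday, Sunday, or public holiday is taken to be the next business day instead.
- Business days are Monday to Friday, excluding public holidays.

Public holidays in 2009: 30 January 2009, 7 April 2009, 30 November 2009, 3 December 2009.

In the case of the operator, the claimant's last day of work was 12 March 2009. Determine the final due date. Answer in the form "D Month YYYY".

13 April 2009

Moving 1 month forward from 12 March 2009 on the corresponding day gives 12 April 2009.
Because 12 April 2009 is a Sunday, the deadline becomes 13 April 2009 (Monday).
So the filing is due 13 April 2009.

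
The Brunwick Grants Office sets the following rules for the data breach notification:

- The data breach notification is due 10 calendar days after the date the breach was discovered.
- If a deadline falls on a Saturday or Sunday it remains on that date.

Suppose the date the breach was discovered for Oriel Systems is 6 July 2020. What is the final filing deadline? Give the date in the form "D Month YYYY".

16 July 2020

10 calendar days after 6 July 2020 is 16 July 2020.
No adjustment is made for weekends or holidays, so 16 July 2020 stands.
The final due date is 16 July 2020.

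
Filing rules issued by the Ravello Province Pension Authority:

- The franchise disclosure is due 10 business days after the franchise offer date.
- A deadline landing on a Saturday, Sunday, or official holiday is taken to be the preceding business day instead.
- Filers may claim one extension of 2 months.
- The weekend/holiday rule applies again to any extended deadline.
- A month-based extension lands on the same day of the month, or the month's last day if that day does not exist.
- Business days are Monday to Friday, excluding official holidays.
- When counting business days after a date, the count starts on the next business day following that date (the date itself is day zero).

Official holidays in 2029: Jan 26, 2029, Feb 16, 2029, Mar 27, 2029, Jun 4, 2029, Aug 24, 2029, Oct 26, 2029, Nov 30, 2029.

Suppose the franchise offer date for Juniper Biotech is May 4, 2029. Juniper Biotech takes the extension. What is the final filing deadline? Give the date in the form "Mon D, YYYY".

Jul 18, 2029

Counting 10 business days after May 4, 2029 (skipping weekends and listed holidays) reaches May 18, 2029.
May 18, 2029 falls on a Friday, which is a business day, so no adjustment is needed.
Add 2 months to May 18, 2029: Jul 18, 2029.
Jul 18, 2029 falls on a Wednesday, which is a business day, so no adjustment is needed.
So the filing is due Jul 18, 2029.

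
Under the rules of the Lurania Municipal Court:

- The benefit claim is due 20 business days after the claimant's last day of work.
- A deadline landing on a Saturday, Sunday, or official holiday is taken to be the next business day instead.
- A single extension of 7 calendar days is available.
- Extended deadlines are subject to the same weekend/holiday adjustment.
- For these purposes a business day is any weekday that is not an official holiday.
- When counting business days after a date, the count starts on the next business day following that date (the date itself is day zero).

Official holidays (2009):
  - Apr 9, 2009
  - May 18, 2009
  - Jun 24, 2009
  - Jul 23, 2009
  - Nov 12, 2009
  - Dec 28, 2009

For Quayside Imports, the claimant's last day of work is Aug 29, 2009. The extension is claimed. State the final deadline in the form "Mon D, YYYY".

Oct 2, 2009

20 business days after Aug 29, 2009, excluding weekends and holidays, is Sep 25, 2009.
Sep 25, 2009 (Friday) is already a business day.
Add the 7 calendar-day extension to Sep 25, 2009: Oct 2, 2009.
Oct 2, 2009 falls on a Friday, which is a business day, so no adjustment is needed.
The final due date is Oct 2, 2009.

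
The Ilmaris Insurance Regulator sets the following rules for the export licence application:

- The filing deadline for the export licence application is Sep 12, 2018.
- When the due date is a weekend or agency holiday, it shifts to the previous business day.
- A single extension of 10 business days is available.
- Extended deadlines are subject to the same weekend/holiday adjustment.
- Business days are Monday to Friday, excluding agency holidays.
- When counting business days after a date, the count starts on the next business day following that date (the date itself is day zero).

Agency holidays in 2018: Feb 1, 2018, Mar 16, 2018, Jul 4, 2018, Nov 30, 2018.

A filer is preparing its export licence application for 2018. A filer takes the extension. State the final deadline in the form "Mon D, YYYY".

The stated deadline is Sep 12, 2018.
Sep 12, 2018 falls on a Wednesday, which is a business day, so no adjustment is needed.
Applying the 10-business-day extension: 10 business days after Sep 12, 2018 is Sep 26, 2018.
Sep 26, 2018 falls on a Wednesday, which is a business day, so no adjustment is needed.
Final deadline: Sep 26, 2018.

Sep 26, 2018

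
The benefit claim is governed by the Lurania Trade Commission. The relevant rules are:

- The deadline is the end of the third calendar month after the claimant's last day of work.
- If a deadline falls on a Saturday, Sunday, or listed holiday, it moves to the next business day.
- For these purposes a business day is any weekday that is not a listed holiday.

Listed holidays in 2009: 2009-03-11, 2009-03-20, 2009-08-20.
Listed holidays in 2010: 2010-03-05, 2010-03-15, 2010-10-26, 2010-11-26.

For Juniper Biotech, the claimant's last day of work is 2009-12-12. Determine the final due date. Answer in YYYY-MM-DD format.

2010-03-31

3 months after 2009-12-12 is March 2010; that month ends on 2010-03-31.
2010-03-31 (Wednesday) is already a business day.
The final due date is 2010-03-31.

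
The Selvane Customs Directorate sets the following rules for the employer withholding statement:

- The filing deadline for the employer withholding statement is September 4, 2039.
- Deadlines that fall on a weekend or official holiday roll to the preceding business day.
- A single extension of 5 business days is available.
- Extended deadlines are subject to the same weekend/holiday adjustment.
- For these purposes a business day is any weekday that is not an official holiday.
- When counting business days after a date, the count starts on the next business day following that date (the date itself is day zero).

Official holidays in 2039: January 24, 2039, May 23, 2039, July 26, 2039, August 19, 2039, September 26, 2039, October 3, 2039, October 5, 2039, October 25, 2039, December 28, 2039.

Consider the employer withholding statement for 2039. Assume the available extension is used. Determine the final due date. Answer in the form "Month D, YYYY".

September 9, 2039

The stated deadline is September 4, 2039.
September 4, 2039 falls on a Sunday. Rolling to the preceding business day gives September 2, 2039, a Friday.
Applying the 5-business-day extension: 5 business days after September 2, 2039 is September 9, 2039.
September 9, 2039 (Friday) is already a business day.
Deadline: September 9, 2039.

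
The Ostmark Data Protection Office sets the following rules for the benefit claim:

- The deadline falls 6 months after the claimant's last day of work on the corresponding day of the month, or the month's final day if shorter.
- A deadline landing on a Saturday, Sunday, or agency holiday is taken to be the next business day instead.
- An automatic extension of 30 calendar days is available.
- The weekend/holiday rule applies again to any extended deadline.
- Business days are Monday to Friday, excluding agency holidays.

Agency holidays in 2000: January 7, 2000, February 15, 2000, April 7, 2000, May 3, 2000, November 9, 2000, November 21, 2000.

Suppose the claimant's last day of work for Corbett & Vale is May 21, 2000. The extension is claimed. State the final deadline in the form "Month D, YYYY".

6 months from May 21, 2000 is November 21, 2000.
November 21, 2000 is a listed holiday; the next business day is November 22, 2000 (Wednesday).
Applying the 30-calendar-day extension: November 22, 2000 + 30 days = December 22, 2000.
December 22, 2000 (Friday) is already a business day.
The final due date is December 22, 2000.

December 22, 2000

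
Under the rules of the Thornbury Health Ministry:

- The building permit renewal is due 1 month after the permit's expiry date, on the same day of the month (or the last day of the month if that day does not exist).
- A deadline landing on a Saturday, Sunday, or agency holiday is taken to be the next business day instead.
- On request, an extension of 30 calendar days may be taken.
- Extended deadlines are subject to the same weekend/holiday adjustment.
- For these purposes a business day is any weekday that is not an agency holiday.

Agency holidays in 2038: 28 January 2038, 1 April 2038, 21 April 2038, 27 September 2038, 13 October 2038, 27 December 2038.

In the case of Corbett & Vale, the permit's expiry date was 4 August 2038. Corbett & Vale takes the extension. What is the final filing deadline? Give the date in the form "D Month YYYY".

6 October 2038

1 month from 4 August 2038 is 4 September 2038.
4 September 2038 is a Saturday, so it moves to the next business day, 6 September 2038 (Monday).
Applying the 30-calendar-day extension: 6 September 2038 + 30 days = 6 October 2038.
6 October 2038 is a Wednesday and not a listed holiday, so it stands.
Deadline: 6 October 2038.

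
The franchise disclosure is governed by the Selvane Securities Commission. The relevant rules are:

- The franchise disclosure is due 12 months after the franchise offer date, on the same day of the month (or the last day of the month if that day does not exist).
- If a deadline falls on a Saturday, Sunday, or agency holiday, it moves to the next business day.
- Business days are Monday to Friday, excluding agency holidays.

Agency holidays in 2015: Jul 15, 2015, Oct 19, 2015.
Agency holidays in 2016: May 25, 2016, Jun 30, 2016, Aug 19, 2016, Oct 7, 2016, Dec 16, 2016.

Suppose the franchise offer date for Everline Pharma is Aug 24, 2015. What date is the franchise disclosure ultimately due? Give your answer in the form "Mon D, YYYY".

Aug 24, 2016

Moving 12 months forward from Aug 24, 2015 on the corresponding day gives Aug 24, 2016.
Aug 24, 2016 is a Wednesday and not a listed holiday, so it stands.
Final deadline: Aug 24, 2016.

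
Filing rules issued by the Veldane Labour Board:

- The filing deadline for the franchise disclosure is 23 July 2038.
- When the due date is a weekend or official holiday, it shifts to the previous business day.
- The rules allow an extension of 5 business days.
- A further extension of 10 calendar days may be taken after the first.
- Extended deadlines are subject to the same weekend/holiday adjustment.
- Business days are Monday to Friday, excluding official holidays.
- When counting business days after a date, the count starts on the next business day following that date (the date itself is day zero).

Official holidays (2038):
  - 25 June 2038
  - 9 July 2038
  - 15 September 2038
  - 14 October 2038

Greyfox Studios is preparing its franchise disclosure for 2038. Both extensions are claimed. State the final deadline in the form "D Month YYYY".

Start from the fixed due date, 23 July 2038.
23 July 2038 falls on a Friday, which is a business day, so no adjustment is needed.
The 5-business-day extension runs from 23 July 2038 to 30 July 2038.
30 July 2038 is a Friday and not a listed holiday, so it stands.
With the 10-day extension, 30 July 2038 becomes 9 August 2038.
9 August 2038 is a Monday and not a listed holiday, so it stands.
Deadline: 9 August 2038.

9 August 2038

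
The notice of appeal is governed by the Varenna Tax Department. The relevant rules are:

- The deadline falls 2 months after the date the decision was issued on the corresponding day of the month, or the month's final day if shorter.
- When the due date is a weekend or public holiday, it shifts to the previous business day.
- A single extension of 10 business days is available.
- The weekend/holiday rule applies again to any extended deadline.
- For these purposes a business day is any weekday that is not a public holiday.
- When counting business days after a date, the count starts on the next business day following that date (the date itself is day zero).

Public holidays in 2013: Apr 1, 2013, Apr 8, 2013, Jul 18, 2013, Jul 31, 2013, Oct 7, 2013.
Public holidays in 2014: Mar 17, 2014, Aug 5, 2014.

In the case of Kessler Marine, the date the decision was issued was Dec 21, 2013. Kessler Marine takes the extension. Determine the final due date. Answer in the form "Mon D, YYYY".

2 months from Dec 21, 2013 is Feb 21, 2014.
Feb 21, 2014 (Friday) is already a business day.
Counting 10 further business days from Feb 21, 2014 reaches Mar 7, 2014.
Mar 7, 2014 is a Friday and not a listed holiday, so it stands.
The final due date is Mar 7, 2014.

Mar 7, 2014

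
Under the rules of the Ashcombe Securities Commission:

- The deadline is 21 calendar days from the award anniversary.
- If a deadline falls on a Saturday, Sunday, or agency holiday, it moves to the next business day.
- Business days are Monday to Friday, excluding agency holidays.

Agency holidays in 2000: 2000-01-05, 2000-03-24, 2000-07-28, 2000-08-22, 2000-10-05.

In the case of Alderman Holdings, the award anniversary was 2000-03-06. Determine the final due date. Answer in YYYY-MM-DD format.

21 calendar days after 2000-03-06 is 2000-03-27.
2000-03-27 falls on a Monday, which is a business day, so no adjustment is needed.
The final due date is 2000-03-27.

2000-03-27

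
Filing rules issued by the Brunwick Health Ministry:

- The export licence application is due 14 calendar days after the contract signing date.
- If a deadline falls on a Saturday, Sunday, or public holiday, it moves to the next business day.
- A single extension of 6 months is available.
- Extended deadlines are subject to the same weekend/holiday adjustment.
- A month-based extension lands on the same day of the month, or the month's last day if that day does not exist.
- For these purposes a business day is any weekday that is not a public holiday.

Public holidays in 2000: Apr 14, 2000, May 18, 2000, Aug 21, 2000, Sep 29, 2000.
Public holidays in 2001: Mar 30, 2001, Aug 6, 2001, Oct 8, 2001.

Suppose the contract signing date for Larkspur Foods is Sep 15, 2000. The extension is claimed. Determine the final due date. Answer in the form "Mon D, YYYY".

14 calendar days after Sep 15, 2000 is Sep 29, 2000.
Sep 29, 2000 is a listed holiday; the next business day is Oct 2, 2000 (Monday).
Applying the 6 months extension: 6 months after Oct 2, 2000 is Apr 2, 2001.
Apr 2, 2001 falls on a Monday, which is a business day, so no adjustment is needed.
Deadline: Apr 2, 2001.

Apr 2, 2001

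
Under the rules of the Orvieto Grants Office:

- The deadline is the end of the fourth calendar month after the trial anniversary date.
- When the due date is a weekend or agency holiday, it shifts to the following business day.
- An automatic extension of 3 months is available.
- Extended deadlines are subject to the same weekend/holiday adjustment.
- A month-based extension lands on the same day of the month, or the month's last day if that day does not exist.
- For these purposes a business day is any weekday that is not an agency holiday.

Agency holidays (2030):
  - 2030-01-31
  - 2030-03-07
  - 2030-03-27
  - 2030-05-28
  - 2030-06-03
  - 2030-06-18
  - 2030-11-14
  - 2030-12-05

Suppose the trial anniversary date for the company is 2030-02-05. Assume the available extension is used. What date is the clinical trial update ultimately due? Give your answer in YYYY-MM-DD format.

The fourth month after 2030-02-05 is June 2030, whose last day is 2030-06-30.
Because 2030-06-30 is a Sunday, the deadline becomes 2030-07-01 (Monday).
The 3 months extension carries 2030-07-01 to 2030-10-01.
2030-10-01 is a Tuesday and not a listed holiday, so it stands.
The final due date is 2030-10-01.

2030-10-01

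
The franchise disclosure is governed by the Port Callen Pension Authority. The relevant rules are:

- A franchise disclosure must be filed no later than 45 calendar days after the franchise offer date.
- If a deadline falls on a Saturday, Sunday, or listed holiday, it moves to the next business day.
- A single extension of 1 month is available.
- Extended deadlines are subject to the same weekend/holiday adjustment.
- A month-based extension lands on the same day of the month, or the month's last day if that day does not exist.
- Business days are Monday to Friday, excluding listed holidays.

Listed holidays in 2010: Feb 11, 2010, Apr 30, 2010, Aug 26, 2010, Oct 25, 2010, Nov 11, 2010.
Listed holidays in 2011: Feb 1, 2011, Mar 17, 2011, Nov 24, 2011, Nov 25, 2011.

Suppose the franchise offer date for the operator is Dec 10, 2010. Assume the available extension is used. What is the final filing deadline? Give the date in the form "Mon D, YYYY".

45 calendar days after Dec 10, 2010 is Jan 24, 2011.
Jan 24, 2011 falls on a Monday, which is a business day, so no adjustment is needed.
Add 1 month to Jan 24, 2011: Feb 24, 2011.
Feb 24, 2011 falls on a Thursday, which is a business day, so no adjustment is needed.
So the filing is due Feb 24, 2011.

Feb 24, 2011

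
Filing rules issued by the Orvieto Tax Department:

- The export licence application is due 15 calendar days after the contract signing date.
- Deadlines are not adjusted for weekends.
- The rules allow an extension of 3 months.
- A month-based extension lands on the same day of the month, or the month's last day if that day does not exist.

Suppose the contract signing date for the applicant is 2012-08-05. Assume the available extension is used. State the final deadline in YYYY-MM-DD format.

Adding 15 calendar days to 2012-08-05 gives 2012-08-20.
2012-08-20 is a Monday; no weekend or holiday adjustment applies.
Add 3 months to 2012-08-20: 2012-11-20.
2012-11-20 is a Tuesday; no weekend or holiday adjustment applies.
Final deadline: 2012-11-20.

2012-11-20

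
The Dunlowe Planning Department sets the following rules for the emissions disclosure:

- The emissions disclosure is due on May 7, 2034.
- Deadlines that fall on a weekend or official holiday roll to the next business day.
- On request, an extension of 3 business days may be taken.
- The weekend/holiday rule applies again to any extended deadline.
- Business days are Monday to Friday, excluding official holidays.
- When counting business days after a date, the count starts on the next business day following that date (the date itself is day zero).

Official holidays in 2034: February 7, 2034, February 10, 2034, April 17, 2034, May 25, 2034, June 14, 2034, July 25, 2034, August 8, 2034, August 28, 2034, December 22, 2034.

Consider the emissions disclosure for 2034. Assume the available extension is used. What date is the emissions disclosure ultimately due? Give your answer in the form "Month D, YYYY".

May 11, 2034

The statutory due date is May 7, 2034.
May 7, 2034 is a Sunday, so it moves to the next business day, May 8, 2034 (Monday).
The 3-business-day extension runs from May 8, 2034 to May 11, 2034.
May 11, 2034 falls on a Thursday, which is a business day, so no adjustment is needed.
The final due date is May 11, 2034.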